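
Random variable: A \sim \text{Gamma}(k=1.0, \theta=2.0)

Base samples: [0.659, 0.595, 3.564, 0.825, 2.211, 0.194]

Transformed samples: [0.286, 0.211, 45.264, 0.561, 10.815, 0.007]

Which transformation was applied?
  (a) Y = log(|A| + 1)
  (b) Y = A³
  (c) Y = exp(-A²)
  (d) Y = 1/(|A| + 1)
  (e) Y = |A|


Checking option (b) Y = A³:
  A = 0.659 -> Y = 0.286 ✓
  A = 0.595 -> Y = 0.211 ✓
  A = 3.564 -> Y = 45.264 ✓
All samples match this transformation.

(b) A³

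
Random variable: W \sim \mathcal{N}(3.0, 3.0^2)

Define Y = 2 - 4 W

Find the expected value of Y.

For Y = -4W + 2:
E[Y] = -4 * E[W] + 2
E[W] = 3.0 = 3
E[Y] = -4 * 3 + 2 = -10

-10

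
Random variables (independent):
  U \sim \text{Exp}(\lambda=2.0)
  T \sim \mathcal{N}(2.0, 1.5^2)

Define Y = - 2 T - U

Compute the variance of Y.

For independent RVs: Var(aX + bY) = a²Var(X) + b²Var(Y)
Var(U) = 0.25
Var(T) = 2.25
Var(Y) = (-1)²*0.25 + (-2)²*2.25
= 1*0.25 + 4*2.25 = 9.25

9.25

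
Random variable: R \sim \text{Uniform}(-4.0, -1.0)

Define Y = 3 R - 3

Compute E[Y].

For Y = 3R - 3:
E[Y] = 3 * E[R] - 3
E[R] = (-4 - 1)/2 = -2.5
E[Y] = 3 * (-2.5) - 3 = -10.5

-10.5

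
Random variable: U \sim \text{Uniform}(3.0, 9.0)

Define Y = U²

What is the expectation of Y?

E[U²] = Var(U) + (E[U])² = 3 + 36 = 39

39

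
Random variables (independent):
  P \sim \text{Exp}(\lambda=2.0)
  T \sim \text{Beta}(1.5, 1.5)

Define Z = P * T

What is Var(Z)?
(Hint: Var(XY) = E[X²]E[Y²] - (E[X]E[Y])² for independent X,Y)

Var(XY) = E[X²]E[Y²] - (E[X]E[Y])²
E[P] = 0.5, Var(P) = 0.25
E[T] = 0.5, Var(T) = 0.0625
E[P²] = 0.25 + 0.5² = 0.5
E[T²] = 0.0625 + 0.5² = 0.3125
Var(Z) = 0.5*0.3125 - (0.5*0.5)²
= 0.15625 - 0.0625 = 0.09375

0.09375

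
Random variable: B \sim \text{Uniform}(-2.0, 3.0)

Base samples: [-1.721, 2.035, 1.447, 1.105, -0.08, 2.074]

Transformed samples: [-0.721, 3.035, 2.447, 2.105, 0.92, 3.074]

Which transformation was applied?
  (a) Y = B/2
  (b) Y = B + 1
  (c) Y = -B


Checking option (b) Y = B + 1:
  B = -1.721 -> Y = -0.721 ✓
  B = 2.035 -> Y = 3.035 ✓
  B = 1.447 -> Y = 2.447 ✓
All samples match this transformation.

(b) B + 1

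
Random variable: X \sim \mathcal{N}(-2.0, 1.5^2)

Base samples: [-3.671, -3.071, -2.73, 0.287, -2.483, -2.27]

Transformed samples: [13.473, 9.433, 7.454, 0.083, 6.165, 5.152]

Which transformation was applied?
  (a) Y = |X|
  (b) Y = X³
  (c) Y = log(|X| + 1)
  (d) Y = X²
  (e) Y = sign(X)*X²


Checking option (d) Y = X²:
  X = -3.671 -> Y = 13.473 ✓
  X = -3.071 -> Y = 9.433 ✓
  X = -2.73 -> Y = 7.454 ✓
All samples match this transformation.

(d) X²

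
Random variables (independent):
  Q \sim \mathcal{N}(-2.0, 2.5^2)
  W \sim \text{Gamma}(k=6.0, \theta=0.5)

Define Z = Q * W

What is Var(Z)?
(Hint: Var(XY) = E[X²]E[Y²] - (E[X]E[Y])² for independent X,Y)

Var(XY) = E[X²]E[Y²] - (E[X]E[Y])²
E[Q] = -2, Var(Q) = 6.25
E[W] = 3, Var(W) = 1.5
E[Q²] = 6.25 + (-2)² = 10.25
E[W²] = 1.5 + 3² = 10.5
Var(Z) = 10.25*10.5 - (-2*3)²
= 107.625 - 36 = 71.625

71.625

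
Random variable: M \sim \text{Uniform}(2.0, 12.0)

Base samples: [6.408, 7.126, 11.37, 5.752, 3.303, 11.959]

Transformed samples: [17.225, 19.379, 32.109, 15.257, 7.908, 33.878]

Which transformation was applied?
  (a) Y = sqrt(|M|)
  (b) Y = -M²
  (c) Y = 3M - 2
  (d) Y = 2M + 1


Checking option (c) Y = 3M - 2:
  M = 6.408 -> Y = 17.225 ✓
  M = 7.126 -> Y = 19.379 ✓
  M = 11.37 -> Y = 32.109 ✓
All samples match this transformation.

(c) 3M - 2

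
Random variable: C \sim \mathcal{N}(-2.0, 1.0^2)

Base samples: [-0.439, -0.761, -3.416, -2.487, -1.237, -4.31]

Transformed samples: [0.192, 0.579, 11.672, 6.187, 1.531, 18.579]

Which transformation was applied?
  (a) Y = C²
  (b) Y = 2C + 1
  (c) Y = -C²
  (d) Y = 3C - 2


Checking option (a) Y = C²:
  C = -0.439 -> Y = 0.192 ✓
  C = -0.761 -> Y = 0.579 ✓
  C = -3.416 -> Y = 11.672 ✓
All samples match this transformation.

(a) C²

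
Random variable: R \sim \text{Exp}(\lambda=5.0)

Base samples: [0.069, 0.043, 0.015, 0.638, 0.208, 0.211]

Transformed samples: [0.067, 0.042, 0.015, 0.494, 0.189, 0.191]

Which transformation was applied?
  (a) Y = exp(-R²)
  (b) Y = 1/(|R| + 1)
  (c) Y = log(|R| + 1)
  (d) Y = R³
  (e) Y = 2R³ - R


Checking option (c) Y = log(|R| + 1):
  R = 0.069 -> Y = 0.067 ✓
  R = 0.043 -> Y = 0.042 ✓
  R = 0.015 -> Y = 0.015 ✓
All samples match this transformation.

(c) log(|R| + 1)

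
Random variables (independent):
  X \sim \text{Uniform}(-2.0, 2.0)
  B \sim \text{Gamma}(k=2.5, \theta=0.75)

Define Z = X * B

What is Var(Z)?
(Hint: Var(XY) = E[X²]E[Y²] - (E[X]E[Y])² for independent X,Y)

Var(XY) = E[X²]E[Y²] - (E[X]E[Y])²
E[X] = 0, Var(X) = 1.3333333
E[B] = 1.875, Var(B) = 1.40625
E[X²] = 1.3333333 + 0² = 1.3333333
E[B²] = 1.40625 + 1.875² = 4.921875
Var(Z) = 1.3333333*4.921875 - (0*1.875)²
= 6.5625 - 0 = 6.5625

6.5625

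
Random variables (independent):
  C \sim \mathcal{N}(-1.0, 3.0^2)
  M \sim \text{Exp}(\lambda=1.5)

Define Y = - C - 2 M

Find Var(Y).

For independent RVs: Var(aX + bY) = a²Var(X) + b²Var(Y)
Var(C) = 9
Var(M) = 0.44444444
Var(Y) = (-1)²*9 + (-2)²*0.44444444
= 1*9 + 4*0.44444444 = 10.777778

10.777778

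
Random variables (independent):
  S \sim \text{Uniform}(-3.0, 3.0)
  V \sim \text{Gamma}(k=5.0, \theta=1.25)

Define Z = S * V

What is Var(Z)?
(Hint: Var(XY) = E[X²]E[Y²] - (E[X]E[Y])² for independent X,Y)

Var(XY) = E[X²]E[Y²] - (E[X]E[Y])²
E[S] = 0, Var(S) = 3
E[V] = 6.25, Var(V) = 7.8125
E[S²] = 3 + 0² = 3
E[V²] = 7.8125 + 6.25² = 46.875
Var(Z) = 3*46.875 - (0*6.25)²
= 140.625 - 0 = 140.625

140.625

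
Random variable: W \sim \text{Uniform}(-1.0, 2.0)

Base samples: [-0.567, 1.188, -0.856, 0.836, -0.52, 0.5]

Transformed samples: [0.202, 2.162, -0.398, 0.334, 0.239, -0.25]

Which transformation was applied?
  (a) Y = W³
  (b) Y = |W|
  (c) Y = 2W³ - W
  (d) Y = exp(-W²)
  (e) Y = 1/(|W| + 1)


Checking option (c) Y = 2W³ - W:
  W = -0.567 -> Y = 0.202 ✓
  W = 1.188 -> Y = 2.162 ✓
  W = -0.856 -> Y = -0.398 ✓
All samples match this transformation.

(c) 2W³ - W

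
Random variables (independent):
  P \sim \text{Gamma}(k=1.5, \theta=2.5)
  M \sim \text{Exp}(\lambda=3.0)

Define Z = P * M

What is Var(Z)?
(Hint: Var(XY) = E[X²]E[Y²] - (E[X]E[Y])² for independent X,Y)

Var(XY) = E[X²]E[Y²] - (E[X]E[Y])²
E[P] = 3.75, Var(P) = 9.375
E[M] = 0.33333333, Var(M) = 0.11111111
E[P²] = 9.375 + 3.75² = 23.4375
E[M²] = 0.11111111 + 0.33333333² = 0.22222222
Var(Z) = 23.4375*0.22222222 - (3.75*0.33333333)²
= 5.2083333 - 1.5625 = 3.6458333

3.6458333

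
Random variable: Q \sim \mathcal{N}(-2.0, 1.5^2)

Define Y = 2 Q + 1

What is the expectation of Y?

For Y = 2Q + 1:
E[Y] = 2 * E[Q] + 1
E[Q] = -2.0 = -2
E[Y] = 2 * (-2) + 1 = -3

-3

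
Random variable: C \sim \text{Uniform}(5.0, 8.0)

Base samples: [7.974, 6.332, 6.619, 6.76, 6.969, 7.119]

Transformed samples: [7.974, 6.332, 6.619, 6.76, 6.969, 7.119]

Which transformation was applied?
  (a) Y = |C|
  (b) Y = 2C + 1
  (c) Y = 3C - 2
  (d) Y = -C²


Checking option (a) Y = |C|:
  C = 7.974 -> Y = 7.974 ✓
  C = 6.332 -> Y = 6.332 ✓
  C = 6.619 -> Y = 6.619 ✓
All samples match this transformation.

(a) |C|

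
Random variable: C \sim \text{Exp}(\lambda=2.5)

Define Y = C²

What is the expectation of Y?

Using E[X²] = Var(X) + (E[X])²:
E[C] = 0.4
Var(C) = 1/2.5^2 = 0.16
E[C²] = 0.16 + 0.4² = 0.16 + 0.16 = 0.32

0.32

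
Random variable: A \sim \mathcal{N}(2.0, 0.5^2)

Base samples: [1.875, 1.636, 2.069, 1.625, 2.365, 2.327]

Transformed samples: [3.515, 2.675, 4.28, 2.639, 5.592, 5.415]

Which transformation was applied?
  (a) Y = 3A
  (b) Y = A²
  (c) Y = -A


Checking option (b) Y = A²:
  A = 1.875 -> Y = 3.515 ✓
  A = 1.636 -> Y = 2.675 ✓
  A = 2.069 -> Y = 4.28 ✓
All samples match this transformation.

(b) A²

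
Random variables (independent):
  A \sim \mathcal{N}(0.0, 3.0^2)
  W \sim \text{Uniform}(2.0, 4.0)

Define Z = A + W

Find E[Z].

E[Z] = 1*E[A] + 1*E[W]
E[A] = 0
E[W] = 3
E[Z] = 1*0 + 1*3 = 3

3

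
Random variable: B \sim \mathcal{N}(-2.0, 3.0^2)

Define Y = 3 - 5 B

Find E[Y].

For Y = -5B + 3:
E[Y] = -5 * E[B] + 3
E[B] = -2.0 = -2
E[Y] = -5 * (-2) + 3 = 13

13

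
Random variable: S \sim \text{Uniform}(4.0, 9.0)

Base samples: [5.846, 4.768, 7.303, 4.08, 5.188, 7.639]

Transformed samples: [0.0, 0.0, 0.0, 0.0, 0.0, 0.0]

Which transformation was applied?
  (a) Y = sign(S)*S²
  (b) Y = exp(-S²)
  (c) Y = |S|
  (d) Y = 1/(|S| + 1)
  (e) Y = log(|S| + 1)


Checking option (b) Y = exp(-S²):
  S = 5.846 -> Y = 0.0 ✓
  S = 4.768 -> Y = 0.0 ✓
  S = 7.303 -> Y = 0.0 ✓
All samples match this transformation.

(b) exp(-S²)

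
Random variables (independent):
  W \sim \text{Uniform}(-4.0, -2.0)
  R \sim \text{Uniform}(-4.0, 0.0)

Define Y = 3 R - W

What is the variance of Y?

For independent RVs: Var(aX + bY) = a²Var(X) + b²Var(Y)
Var(W) = 0.33333333
Var(R) = 1.3333333
Var(Y) = (-1)²*0.33333333 + 3²*1.3333333
= 1*0.33333333 + 9*1.3333333 = 12.333333

12.333333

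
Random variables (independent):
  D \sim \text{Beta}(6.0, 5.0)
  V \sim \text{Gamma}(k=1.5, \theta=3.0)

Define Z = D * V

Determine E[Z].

For independent RVs: E[XY] = E[X]*E[Y]
E[D] = 0.54545455
E[V] = 4.5
E[Z] = 0.54545455 * 4.5 = 2.4545455

2.4545455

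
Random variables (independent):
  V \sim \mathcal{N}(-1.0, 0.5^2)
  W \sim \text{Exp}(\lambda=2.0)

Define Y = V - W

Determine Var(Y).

For independent RVs: Var(aX + bY) = a²Var(X) + b²Var(Y)
Var(V) = 0.25
Var(W) = 0.25
Var(Y) = 1²*0.25 + (-1)²*0.25
= 1*0.25 + 1*0.25 = 0.5

0.5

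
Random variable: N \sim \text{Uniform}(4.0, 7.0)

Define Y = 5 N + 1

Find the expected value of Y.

For Y = 5N + 1:
E[Y] = 5 * E[N] + 1
E[N] = (4 + 7)/2 = 5.5
E[Y] = 5 * 5.5 + 1 = 28.5

28.5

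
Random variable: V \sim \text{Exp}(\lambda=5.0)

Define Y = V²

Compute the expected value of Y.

Using E[X²] = Var(X) + (E[X])²:
E[V] = 0.2
Var(V) = 1/5.0^2 = 0.04
E[V²] = 0.04 + 0.2² = 0.04 + 0.04 = 0.08

0.08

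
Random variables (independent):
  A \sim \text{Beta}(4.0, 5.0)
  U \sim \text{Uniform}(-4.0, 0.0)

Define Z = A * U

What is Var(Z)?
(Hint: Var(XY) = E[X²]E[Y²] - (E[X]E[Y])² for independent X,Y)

Var(XY) = E[X²]E[Y²] - (E[X]E[Y])²
E[A] = 0.44444444, Var(A) = 0.024691358
E[U] = -2, Var(U) = 1.3333333
E[A²] = 0.024691358 + 0.44444444² = 0.22222222
E[U²] = 1.3333333 + (-2)² = 5.3333333
Var(Z) = 0.22222222*5.3333333 - (0.44444444*(-2))²
= 1.1851852 - 0.79012346 = 0.39506173

0.39506173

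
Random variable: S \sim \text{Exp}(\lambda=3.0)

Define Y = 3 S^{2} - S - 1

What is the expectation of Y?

E[Y] = 3*E[S²] - 1*E[S] - 1
E[S] = 0.33333333
E[S²] = Var(S) + (E[S])² = 0.11111111 + 0.11111111 = 0.22222222
E[Y] = 3*0.22222222 - 1*0.33333333 - 1 = -0.66666667

-0.66666667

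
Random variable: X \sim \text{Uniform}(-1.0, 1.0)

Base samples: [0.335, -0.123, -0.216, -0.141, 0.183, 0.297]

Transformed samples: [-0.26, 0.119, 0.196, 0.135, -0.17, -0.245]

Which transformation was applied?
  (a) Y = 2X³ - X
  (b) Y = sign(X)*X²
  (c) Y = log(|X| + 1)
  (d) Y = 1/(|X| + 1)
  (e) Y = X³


Checking option (a) Y = 2X³ - X:
  X = 0.335 -> Y = -0.26 ✓
  X = -0.123 -> Y = 0.119 ✓
  X = -0.216 -> Y = 0.196 ✓
All samples match this transformation.

(a) 2X³ - X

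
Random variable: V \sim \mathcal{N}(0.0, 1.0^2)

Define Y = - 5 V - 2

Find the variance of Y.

For Y = aV + b: Var(Y) = a² * Var(V)
Var(V) = 1.0^2 = 1
Var(Y) = (-5)² * 1 = 25 * 1 = 25

25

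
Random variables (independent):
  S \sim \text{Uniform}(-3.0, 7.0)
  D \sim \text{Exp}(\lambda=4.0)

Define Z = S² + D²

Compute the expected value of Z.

E[Z] = E[S²] + E[D²]
E[S²] = Var(S) + E[S]² = 8.3333333 + 4 = 12.333333
E[D²] = Var(D) + E[D]² = 0.0625 + 0.0625 = 0.125
E[Z] = 12.333333 + 0.125 = 12.458333

12.458333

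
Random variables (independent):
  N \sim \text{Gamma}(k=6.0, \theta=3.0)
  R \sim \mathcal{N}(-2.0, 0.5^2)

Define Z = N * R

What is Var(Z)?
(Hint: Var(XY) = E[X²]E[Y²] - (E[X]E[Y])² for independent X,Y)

Var(XY) = E[X²]E[Y²] - (E[X]E[Y])²
E[N] = 18, Var(N) = 54
E[R] = -2, Var(R) = 0.25
E[N²] = 54 + 18² = 378
E[R²] = 0.25 + (-2)² = 4.25
Var(Z) = 378*4.25 - (18*(-2))²
= 1606.5 - 1296 = 310.5

310.5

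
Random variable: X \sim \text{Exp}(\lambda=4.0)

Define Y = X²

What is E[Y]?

E[X²] = Var(X) + (E[X])² = 0.0625 + 0.0625 = 0.125

0.125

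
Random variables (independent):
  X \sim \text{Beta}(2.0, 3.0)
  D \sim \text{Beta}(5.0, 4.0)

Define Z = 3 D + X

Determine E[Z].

E[Z] = 1*E[X] + 3*E[D]
E[X] = 0.4
E[D] = 0.55555556
E[Z] = 1*0.4 + 3*0.55555556 = 2.0666667

2.0666667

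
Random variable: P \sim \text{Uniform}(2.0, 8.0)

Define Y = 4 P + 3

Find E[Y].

For Y = 4P + 3:
E[Y] = 4 * E[P] + 3
E[P] = (2 + 8)/2 = 5
E[Y] = 4 * 5 + 3 = 23

23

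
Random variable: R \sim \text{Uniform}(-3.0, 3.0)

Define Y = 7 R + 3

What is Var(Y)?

For Y = aR + b: Var(Y) = a² * Var(R)
Var(R) = (3 + 3)^2/12 = 3
Var(Y) = 7² * 3 = 49 * 3 = 147

147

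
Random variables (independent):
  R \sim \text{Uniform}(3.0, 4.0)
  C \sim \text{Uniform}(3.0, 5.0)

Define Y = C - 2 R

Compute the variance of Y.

For independent RVs: Var(aX + bY) = a²Var(X) + b²Var(Y)
Var(R) = 0.083333333
Var(C) = 0.33333333
Var(Y) = (-2)²*0.083333333 + 1²*0.33333333
= 4*0.083333333 + 1*0.33333333 = 0.66666667

0.66666667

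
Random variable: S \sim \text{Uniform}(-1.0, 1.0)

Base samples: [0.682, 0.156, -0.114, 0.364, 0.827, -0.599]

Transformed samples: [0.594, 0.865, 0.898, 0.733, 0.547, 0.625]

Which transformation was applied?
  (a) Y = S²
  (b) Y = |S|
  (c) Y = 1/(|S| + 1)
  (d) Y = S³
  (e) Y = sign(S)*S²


Checking option (c) Y = 1/(|S| + 1):
  S = 0.682 -> Y = 0.594 ✓
  S = 0.156 -> Y = 0.865 ✓
  S = -0.114 -> Y = 0.898 ✓
All samples match this transformation.

(c) 1/(|S| + 1)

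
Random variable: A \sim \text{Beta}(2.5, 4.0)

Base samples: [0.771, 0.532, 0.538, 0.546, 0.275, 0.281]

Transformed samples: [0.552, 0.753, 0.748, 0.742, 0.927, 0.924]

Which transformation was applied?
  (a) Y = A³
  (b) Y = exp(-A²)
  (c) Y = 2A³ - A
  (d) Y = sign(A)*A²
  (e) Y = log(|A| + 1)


Checking option (b) Y = exp(-A²):
  A = 0.771 -> Y = 0.552 ✓
  A = 0.532 -> Y = 0.753 ✓
  A = 0.538 -> Y = 0.748 ✓
All samples match this transformation.

(b) exp(-A²)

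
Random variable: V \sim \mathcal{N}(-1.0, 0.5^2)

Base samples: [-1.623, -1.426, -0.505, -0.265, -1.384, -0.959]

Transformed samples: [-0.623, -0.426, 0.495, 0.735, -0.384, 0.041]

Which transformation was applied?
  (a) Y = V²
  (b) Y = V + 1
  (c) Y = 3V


Checking option (b) Y = V + 1:
  V = -1.623 -> Y = -0.623 ✓
  V = -1.426 -> Y = -0.426 ✓
  V = -0.505 -> Y = 0.495 ✓
All samples match this transformation.

(b) V + 1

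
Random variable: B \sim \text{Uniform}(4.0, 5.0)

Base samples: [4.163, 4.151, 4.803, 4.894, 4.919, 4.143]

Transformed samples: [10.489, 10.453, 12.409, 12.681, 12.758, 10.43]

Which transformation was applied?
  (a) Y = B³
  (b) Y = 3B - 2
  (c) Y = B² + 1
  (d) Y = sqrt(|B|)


Checking option (b) Y = 3B - 2:
  B = 4.163 -> Y = 10.489 ✓
  B = 4.151 -> Y = 10.453 ✓
  B = 4.803 -> Y = 12.409 ✓
All samples match this transformation.

(b) 3B - 2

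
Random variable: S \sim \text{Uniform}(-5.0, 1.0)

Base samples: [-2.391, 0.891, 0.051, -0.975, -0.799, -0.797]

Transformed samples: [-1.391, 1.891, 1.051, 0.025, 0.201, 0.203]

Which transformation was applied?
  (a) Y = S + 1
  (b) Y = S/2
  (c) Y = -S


Checking option (a) Y = S + 1:
  S = -2.391 -> Y = -1.391 ✓
  S = 0.891 -> Y = 1.891 ✓
  S = 0.051 -> Y = 1.051 ✓
All samples match this transformation.

(a) S + 1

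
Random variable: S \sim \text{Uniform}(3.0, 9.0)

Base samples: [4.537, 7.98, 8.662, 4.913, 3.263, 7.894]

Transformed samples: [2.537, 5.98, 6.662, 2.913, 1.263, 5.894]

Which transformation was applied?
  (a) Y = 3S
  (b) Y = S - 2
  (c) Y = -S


Checking option (b) Y = S - 2:
  S = 4.537 -> Y = 2.537 ✓
  S = 7.98 -> Y = 5.98 ✓
  S = 8.662 -> Y = 6.662 ✓
All samples match this transformation.

(b) S - 2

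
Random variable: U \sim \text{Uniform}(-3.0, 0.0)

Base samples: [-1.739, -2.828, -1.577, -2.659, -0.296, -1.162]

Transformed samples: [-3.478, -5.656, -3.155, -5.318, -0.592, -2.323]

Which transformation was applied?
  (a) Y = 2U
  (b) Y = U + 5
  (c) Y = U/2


Checking option (a) Y = 2U:
  U = -1.739 -> Y = -3.478 ✓
  U = -2.828 -> Y = -5.656 ✓
  U = -1.577 -> Y = -3.155 ✓
All samples match this transformation.

(a) 2U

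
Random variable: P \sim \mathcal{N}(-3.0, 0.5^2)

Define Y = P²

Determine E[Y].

E[P²] = Var(P) + (E[P])² = 0.25 + 9 = 9.25

9.25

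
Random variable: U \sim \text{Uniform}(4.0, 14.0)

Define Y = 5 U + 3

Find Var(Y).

For Y = aU + b: Var(Y) = a² * Var(U)
Var(U) = (14 - 4)^2/12 = 8.3333333
Var(Y) = 5² * 8.3333333 = 25 * 8.3333333 = 208.33333

208.33333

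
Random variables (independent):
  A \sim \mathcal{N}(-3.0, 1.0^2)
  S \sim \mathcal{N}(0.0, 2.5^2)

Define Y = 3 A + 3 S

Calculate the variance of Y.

For independent RVs: Var(aX + bY) = a²Var(X) + b²Var(Y)
Var(A) = 1
Var(S) = 6.25
Var(Y) = 3²*1 + 3²*6.25
= 9*1 + 9*6.25 = 65.25

65.25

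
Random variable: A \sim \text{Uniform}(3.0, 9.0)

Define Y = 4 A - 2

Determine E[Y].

For Y = 4A - 2:
E[Y] = 4 * E[A] - 2
E[A] = (3 + 9)/2 = 6
E[Y] = 4 * 6 - 2 = 22

22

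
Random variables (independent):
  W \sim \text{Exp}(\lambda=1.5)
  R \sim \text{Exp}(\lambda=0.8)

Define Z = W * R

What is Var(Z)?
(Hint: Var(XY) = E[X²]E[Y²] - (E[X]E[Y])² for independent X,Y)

Var(XY) = E[X²]E[Y²] - (E[X]E[Y])²
E[W] = 0.66666667, Var(W) = 0.44444444
E[R] = 1.25, Var(R) = 1.5625
E[W²] = 0.44444444 + 0.66666667² = 0.88888889
E[R²] = 1.5625 + 1.25² = 3.125
Var(Z) = 0.88888889*3.125 - (0.66666667*1.25)²
= 2.7777778 - 0.69444444 = 2.0833333

2.0833333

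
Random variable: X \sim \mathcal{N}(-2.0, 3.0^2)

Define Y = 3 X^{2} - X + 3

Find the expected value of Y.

E[Y] = 3*E[X²] - 1*E[X] + 3
E[X] = -2
E[X²] = Var(X) + (E[X])² = 9 + 4 = 13
E[Y] = 3*13 - 1*(-2) + 3 = 44

44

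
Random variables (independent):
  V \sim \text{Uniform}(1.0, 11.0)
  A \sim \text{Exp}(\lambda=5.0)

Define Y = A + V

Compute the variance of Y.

For independent RVs: Var(aX + bY) = a²Var(X) + b²Var(Y)
Var(V) = 8.3333333
Var(A) = 0.04
Var(Y) = 1²*8.3333333 + 1²*0.04
= 1*8.3333333 + 1*0.04 = 8.3733333

8.3733333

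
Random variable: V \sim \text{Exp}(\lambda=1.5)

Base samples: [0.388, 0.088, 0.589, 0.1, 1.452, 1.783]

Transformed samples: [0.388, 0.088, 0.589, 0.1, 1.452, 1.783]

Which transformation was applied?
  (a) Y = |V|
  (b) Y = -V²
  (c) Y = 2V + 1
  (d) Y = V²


Checking option (a) Y = |V|:
  V = 0.388 -> Y = 0.388 ✓
  V = 0.088 -> Y = 0.088 ✓
  V = 0.589 -> Y = 0.589 ✓
All samples match this transformation.

(a) |V|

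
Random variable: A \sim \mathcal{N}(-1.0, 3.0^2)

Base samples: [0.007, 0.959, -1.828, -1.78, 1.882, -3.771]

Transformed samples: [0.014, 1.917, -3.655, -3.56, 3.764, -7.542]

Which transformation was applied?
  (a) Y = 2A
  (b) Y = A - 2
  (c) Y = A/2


Checking option (a) Y = 2A:
  A = 0.007 -> Y = 0.014 ✓
  A = 0.959 -> Y = 1.917 ✓
  A = -1.828 -> Y = -3.655 ✓
All samples match this transformation.

(a) 2A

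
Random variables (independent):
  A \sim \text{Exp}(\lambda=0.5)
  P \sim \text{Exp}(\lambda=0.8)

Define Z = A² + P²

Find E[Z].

E[Z] = E[A²] + E[P²]
E[A²] = Var(A) + E[A]² = 4 + 4 = 8
E[P²] = Var(P) + E[P]² = 1.5625 + 1.5625 = 3.125
E[Z] = 8 + 3.125 = 11.125

11.125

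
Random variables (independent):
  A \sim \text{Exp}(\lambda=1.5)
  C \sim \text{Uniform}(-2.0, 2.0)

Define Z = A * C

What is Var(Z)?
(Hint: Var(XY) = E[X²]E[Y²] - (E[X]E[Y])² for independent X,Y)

Var(XY) = E[X²]E[Y²] - (E[X]E[Y])²
E[A] = 0.66666667, Var(A) = 0.44444444
E[C] = 0, Var(C) = 1.3333333
E[A²] = 0.44444444 + 0.66666667² = 0.88888889
E[C²] = 1.3333333 + 0² = 1.3333333
Var(Z) = 0.88888889*1.3333333 - (0.66666667*0)²
= 1.1851852 - 0 = 1.1851852

1.1851852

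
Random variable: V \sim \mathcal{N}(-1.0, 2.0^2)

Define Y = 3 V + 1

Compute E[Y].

For Y = 3V + 1:
E[Y] = 3 * E[V] + 1
E[V] = -1.0 = -1
E[Y] = 3 * (-1) + 1 = -2

-2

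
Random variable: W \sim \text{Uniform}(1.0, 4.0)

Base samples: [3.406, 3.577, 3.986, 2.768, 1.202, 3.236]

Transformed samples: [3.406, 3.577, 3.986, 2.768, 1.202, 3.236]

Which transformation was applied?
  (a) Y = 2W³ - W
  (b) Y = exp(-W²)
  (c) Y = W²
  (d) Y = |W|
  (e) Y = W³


Checking option (d) Y = |W|:
  W = 3.406 -> Y = 3.406 ✓
  W = 3.577 -> Y = 3.577 ✓
  W = 3.986 -> Y = 3.986 ✓
All samples match this transformation.

(d) |W|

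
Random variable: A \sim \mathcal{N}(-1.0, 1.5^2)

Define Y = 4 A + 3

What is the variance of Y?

For Y = aA + b: Var(Y) = a² * Var(A)
Var(A) = 1.5^2 = 2.25
Var(Y) = 4² * 2.25 = 16 * 2.25 = 36

36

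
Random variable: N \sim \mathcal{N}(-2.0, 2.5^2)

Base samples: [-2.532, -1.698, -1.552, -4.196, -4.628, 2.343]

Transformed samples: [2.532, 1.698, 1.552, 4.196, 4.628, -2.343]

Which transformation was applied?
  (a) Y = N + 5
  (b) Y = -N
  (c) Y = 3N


Checking option (b) Y = -N:
  N = -2.532 -> Y = 2.532 ✓
  N = -1.698 -> Y = 1.698 ✓
  N = -1.552 -> Y = 1.552 ✓
All samples match this transformation.

(b) -N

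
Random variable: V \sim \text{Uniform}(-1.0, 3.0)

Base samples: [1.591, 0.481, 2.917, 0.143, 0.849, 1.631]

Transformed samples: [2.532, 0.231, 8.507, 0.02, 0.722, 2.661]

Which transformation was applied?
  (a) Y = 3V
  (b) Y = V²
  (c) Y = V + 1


Checking option (b) Y = V²:
  V = 1.591 -> Y = 2.532 ✓
  V = 0.481 -> Y = 0.231 ✓
  V = 2.917 -> Y = 8.507 ✓
All samples match this transformation.

(b) V²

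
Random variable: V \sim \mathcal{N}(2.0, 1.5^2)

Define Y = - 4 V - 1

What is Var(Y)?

For Y = aV + b: Var(Y) = a² * Var(V)
Var(V) = 1.5^2 = 2.25
Var(Y) = (-4)² * 2.25 = 16 * 2.25 = 36

36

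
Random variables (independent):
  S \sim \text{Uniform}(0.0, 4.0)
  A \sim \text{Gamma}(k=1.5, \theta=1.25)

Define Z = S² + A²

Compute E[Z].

E[Z] = E[S²] + E[A²]
E[S²] = Var(S) + E[S]² = 1.3333333 + 4 = 5.3333333
E[A²] = Var(A) + E[A]² = 2.34375 + 3.515625 = 5.859375
E[Z] = 5.3333333 + 5.859375 = 11.192708

11.192708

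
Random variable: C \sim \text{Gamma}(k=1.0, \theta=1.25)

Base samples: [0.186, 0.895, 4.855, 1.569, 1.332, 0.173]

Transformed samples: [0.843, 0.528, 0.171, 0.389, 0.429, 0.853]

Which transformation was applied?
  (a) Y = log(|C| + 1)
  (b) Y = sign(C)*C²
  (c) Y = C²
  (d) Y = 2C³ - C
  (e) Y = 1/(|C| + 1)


Checking option (e) Y = 1/(|C| + 1):
  C = 0.186 -> Y = 0.843 ✓
  C = 0.895 -> Y = 0.528 ✓
  C = 4.855 -> Y = 0.171 ✓
All samples match this transformation.

(e) 1/(|C| + 1)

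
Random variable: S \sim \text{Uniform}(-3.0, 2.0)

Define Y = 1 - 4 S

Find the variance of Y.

For Y = aS + b: Var(Y) = a² * Var(S)
Var(S) = (2 + 3)^2/12 = 2.0833333
Var(Y) = (-4)² * 2.0833333 = 16 * 2.0833333 = 33.333333

33.333333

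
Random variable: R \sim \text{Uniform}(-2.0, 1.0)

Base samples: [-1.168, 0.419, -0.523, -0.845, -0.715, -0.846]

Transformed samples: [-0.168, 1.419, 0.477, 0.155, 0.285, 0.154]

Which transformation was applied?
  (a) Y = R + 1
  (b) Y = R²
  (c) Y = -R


Checking option (a) Y = R + 1:
  R = -1.168 -> Y = -0.168 ✓
  R = 0.419 -> Y = 1.419 ✓
  R = -0.523 -> Y = 0.477 ✓
All samples match this transformation.

(a) R + 1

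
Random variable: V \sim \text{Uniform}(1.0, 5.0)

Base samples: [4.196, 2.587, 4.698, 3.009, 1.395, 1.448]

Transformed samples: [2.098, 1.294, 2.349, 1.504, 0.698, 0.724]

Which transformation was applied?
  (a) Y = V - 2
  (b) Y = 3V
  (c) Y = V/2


Checking option (c) Y = V/2:
  V = 4.196 -> Y = 2.098 ✓
  V = 2.587 -> Y = 1.294 ✓
  V = 4.698 -> Y = 2.349 ✓
All samples match this transformation.

(c) V/2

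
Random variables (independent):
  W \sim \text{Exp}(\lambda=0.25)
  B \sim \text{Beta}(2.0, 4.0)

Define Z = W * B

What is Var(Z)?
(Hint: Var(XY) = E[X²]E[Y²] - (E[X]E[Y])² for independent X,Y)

Var(XY) = E[X²]E[Y²] - (E[X]E[Y])²
E[W] = 4, Var(W) = 16
E[B] = 0.33333333, Var(B) = 0.031746032
E[W²] = 16 + 4² = 32
E[B²] = 0.031746032 + 0.33333333² = 0.14285714
Var(Z) = 32*0.14285714 - (4*0.33333333)²
= 4.5714286 - 1.7777778 = 2.7936508

2.7936508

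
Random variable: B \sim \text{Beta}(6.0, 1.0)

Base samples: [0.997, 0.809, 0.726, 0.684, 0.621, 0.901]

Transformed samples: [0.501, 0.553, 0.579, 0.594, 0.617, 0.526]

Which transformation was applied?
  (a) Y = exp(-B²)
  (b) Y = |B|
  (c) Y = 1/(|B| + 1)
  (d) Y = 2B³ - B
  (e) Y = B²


Checking option (c) Y = 1/(|B| + 1):
  B = 0.997 -> Y = 0.501 ✓
  B = 0.809 -> Y = 0.553 ✓
  B = 0.726 -> Y = 0.579 ✓
All samples match this transformation.

(c) 1/(|B| + 1)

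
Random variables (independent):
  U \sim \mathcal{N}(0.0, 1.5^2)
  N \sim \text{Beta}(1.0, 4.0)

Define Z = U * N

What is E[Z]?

For independent RVs: E[XY] = E[X]*E[Y]
E[U] = 0
E[N] = 0.2
E[Z] = 0 * 0.2 = 0

0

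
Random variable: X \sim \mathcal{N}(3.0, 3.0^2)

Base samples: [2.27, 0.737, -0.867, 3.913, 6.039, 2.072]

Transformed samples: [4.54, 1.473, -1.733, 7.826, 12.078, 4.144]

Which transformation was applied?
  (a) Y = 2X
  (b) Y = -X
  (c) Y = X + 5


Checking option (a) Y = 2X:
  X = 2.27 -> Y = 4.54 ✓
  X = 0.737 -> Y = 1.473 ✓
  X = -0.867 -> Y = -1.733 ✓
All samples match this transformation.

(a) 2X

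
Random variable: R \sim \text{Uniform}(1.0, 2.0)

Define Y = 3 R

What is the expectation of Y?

For Y = 3R:
E[Y] = 3 * E[R]
E[R] = (1 + 2)/2 = 1.5
E[Y] = 3 * 1.5 = 4.5

4.5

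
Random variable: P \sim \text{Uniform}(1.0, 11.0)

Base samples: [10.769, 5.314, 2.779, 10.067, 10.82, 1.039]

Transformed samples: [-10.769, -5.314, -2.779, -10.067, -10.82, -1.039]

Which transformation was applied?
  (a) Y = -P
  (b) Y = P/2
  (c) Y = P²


Checking option (a) Y = -P:
  P = 10.769 -> Y = -10.769 ✓
  P = 5.314 -> Y = -5.314 ✓
  P = 2.779 -> Y = -2.779 ✓
All samples match this transformation.

(a) -P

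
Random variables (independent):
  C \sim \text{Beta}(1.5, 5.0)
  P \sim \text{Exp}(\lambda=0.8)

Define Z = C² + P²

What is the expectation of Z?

E[Z] = E[C²] + E[P²]
E[C²] = Var(C) + E[C]² = 0.023668639 + 0.053254438 = 0.076923077
E[P²] = Var(P) + E[P]² = 1.5625 + 1.5625 = 3.125
E[Z] = 0.076923077 + 3.125 = 3.2019231

3.2019231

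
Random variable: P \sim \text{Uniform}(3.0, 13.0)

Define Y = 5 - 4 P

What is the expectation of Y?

For Y = -4P + 5:
E[Y] = -4 * E[P] + 5
E[P] = (3 + 13)/2 = 8
E[Y] = -4 * 8 + 5 = -27

-27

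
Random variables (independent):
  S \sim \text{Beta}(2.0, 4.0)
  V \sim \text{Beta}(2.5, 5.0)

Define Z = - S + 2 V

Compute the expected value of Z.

E[Z] = -1*E[S] + 2*E[V]
E[S] = 0.33333333
E[V] = 0.33333333
E[Z] = -1*0.33333333 + 2*0.33333333 = 0.33333333

0.33333333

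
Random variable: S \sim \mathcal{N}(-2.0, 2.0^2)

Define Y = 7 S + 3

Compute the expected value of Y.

For Y = 7S + 3:
E[Y] = 7 * E[S] + 3
E[S] = -2.0 = -2
E[Y] = 7 * (-2) + 3 = -11

-11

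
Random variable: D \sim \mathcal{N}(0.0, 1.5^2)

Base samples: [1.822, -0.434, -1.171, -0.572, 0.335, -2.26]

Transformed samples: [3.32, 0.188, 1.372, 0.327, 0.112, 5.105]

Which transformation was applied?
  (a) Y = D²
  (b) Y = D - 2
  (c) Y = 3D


Checking option (a) Y = D²:
  D = 1.822 -> Y = 3.32 ✓
  D = -0.434 -> Y = 0.188 ✓
  D = -1.171 -> Y = 1.372 ✓
All samples match this transformation.

(a) D²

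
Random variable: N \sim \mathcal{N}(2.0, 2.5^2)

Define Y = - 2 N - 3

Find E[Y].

For Y = -2N - 3:
E[Y] = -2 * E[N] - 3
E[N] = 2.0 = 2
E[Y] = -2 * 2 - 3 = -7

-7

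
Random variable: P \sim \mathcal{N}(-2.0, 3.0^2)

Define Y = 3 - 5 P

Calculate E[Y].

For Y = -5P + 3:
E[Y] = -5 * E[P] + 3
E[P] = -2.0 = -2
E[Y] = -5 * (-2) + 3 = 13

13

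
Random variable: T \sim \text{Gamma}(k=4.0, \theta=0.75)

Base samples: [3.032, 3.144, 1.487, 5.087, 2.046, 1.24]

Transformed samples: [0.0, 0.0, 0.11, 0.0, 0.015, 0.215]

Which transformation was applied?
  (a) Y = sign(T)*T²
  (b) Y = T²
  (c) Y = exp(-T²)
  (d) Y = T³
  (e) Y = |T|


Checking option (c) Y = exp(-T²):
  T = 3.032 -> Y = 0.0 ✓
  T = 3.144 -> Y = 0.0 ✓
  T = 1.487 -> Y = 0.11 ✓
All samples match this transformation.

(c) exp(-T²)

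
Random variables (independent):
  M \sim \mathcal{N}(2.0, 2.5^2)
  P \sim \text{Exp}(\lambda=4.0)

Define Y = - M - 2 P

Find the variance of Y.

For independent RVs: Var(aX + bY) = a²Var(X) + b²Var(Y)
Var(M) = 6.25
Var(P) = 0.0625
Var(Y) = (-1)²*6.25 + (-2)²*0.0625
= 1*6.25 + 4*0.0625 = 6.5

6.5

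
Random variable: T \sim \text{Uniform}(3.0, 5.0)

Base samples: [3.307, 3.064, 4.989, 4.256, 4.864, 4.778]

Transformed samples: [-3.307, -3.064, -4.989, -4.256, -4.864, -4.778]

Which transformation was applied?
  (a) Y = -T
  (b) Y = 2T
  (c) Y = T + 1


Checking option (a) Y = -T:
  T = 3.307 -> Y = -3.307 ✓
  T = 3.064 -> Y = -3.064 ✓
  T = 4.989 -> Y = -4.989 ✓
All samples match this transformation.

(a) -T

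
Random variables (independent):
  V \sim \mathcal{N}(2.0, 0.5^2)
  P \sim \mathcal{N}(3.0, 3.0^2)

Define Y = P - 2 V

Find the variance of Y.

For independent RVs: Var(aX + bY) = a²Var(X) + b²Var(Y)
Var(V) = 0.25
Var(P) = 9
Var(Y) = (-2)²*0.25 + 1²*9
= 4*0.25 + 1*9 = 10

10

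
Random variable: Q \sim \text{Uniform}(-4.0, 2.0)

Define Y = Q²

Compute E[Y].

E[Q²] = Var(Q) + (E[Q])² = 3 + 1 = 4

4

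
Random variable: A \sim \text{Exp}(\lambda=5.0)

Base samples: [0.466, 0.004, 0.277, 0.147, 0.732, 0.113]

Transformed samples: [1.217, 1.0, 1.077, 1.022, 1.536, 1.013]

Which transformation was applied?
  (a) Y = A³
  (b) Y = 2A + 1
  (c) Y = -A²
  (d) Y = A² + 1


Checking option (d) Y = A² + 1:
  A = 0.466 -> Y = 1.217 ✓
  A = 0.004 -> Y = 1.0 ✓
  A = 0.277 -> Y = 1.077 ✓
All samples match this transformation.

(d) A² + 1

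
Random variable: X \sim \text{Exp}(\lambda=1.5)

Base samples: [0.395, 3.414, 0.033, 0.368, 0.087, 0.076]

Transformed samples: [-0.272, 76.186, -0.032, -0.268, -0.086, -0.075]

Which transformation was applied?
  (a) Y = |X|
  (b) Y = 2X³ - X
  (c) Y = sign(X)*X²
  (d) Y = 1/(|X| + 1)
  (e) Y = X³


Checking option (b) Y = 2X³ - X:
  X = 0.395 -> Y = -0.272 ✓
  X = 3.414 -> Y = 76.186 ✓
  X = 0.033 -> Y = -0.032 ✓
All samples match this transformation.

(b) 2X³ - X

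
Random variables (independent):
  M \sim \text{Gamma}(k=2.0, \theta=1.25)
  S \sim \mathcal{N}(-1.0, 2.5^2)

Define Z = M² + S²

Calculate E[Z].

E[Z] = E[M²] + E[S²]
E[M²] = Var(M) + E[M]² = 3.125 + 6.25 = 9.375
E[S²] = Var(S) + E[S]² = 6.25 + 1 = 7.25
E[Z] = 9.375 + 7.25 = 16.625

16.625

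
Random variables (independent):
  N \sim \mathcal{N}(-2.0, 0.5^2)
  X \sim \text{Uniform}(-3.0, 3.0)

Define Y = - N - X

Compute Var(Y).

For independent RVs: Var(aX + bY) = a²Var(X) + b²Var(Y)
Var(N) = 0.25
Var(X) = 3
Var(Y) = (-1)²*0.25 + (-1)²*3
= 1*0.25 + 1*3 = 3.25

3.25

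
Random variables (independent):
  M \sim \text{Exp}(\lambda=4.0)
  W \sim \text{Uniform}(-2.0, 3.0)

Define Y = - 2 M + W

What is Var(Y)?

For independent RVs: Var(aX + bY) = a²Var(X) + b²Var(Y)
Var(M) = 0.0625
Var(W) = 2.0833333
Var(Y) = (-2)²*0.0625 + 1²*2.0833333
= 4*0.0625 + 1*2.0833333 = 2.3333333

2.3333333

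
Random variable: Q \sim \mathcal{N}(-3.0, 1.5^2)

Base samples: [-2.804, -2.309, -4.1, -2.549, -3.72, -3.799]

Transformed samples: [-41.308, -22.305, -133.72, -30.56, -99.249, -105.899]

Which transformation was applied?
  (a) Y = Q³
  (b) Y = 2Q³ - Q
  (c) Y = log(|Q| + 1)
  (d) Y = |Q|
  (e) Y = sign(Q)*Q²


Checking option (b) Y = 2Q³ - Q:
  Q = -2.804 -> Y = -41.308 ✓
  Q = -2.309 -> Y = -22.305 ✓
  Q = -4.1 -> Y = -133.72 ✓
All samples match this transformation.

(b) 2Q³ - Q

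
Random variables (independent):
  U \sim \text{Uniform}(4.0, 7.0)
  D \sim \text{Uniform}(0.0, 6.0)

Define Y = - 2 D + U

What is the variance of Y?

For independent RVs: Var(aX + bY) = a²Var(X) + b²Var(Y)
Var(U) = 0.75
Var(D) = 3
Var(Y) = 1²*0.75 + (-2)²*3
= 1*0.75 + 4*3 = 12.75

12.75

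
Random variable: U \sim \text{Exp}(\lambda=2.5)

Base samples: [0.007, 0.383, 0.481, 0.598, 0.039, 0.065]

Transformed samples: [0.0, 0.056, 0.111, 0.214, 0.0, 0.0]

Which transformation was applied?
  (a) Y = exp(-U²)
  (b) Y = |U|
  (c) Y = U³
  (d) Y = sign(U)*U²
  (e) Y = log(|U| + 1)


Checking option (c) Y = U³:
  U = 0.007 -> Y = 0.0 ✓
  U = 0.383 -> Y = 0.056 ✓
  U = 0.481 -> Y = 0.111 ✓
All samples match this transformation.

(c) U³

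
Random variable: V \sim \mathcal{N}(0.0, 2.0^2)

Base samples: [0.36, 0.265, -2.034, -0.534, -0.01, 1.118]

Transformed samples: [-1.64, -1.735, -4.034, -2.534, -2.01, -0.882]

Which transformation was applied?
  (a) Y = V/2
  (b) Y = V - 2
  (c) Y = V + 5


Checking option (b) Y = V - 2:
  V = 0.36 -> Y = -1.64 ✓
  V = 0.265 -> Y = -1.735 ✓
  V = -2.034 -> Y = -4.034 ✓
All samples match this transformation.

(b) V - 2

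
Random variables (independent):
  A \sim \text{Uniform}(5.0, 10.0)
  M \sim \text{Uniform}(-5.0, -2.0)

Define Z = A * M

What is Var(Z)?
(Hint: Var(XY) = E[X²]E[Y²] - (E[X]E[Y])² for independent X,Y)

Var(XY) = E[X²]E[Y²] - (E[X]E[Y])²
E[A] = 7.5, Var(A) = 2.0833333
E[M] = -3.5, Var(M) = 0.75
E[A²] = 2.0833333 + 7.5² = 58.333333
E[M²] = 0.75 + (-3.5)² = 13
Var(Z) = 58.333333*13 - (7.5*(-3.5))²
= 758.33333 - 689.0625 = 69.270833

69.270833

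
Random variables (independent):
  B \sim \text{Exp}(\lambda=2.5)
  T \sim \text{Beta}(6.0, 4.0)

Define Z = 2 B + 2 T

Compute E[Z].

E[Z] = 2*E[B] + 2*E[T]
E[B] = 0.4
E[T] = 0.6
E[Z] = 2*0.4 + 2*0.6 = 2

2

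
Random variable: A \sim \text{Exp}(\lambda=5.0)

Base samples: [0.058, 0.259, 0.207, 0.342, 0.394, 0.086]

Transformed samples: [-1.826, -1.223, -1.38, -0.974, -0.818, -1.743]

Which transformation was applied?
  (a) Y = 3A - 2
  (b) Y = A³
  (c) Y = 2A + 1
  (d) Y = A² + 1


Checking option (a) Y = 3A - 2:
  A = 0.058 -> Y = -1.826 ✓
  A = 0.259 -> Y = -1.223 ✓
  A = 0.207 -> Y = -1.38 ✓
All samples match this transformation.

(a) 3A - 2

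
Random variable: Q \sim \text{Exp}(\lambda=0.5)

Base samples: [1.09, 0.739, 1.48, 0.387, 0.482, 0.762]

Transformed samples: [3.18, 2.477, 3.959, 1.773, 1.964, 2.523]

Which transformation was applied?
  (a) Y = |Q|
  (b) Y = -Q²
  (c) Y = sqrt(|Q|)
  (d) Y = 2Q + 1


Checking option (d) Y = 2Q + 1:
  Q = 1.09 -> Y = 3.18 ✓
  Q = 0.739 -> Y = 2.477 ✓
  Q = 1.48 -> Y = 3.959 ✓
All samples match this transformation.

(d) 2Q + 1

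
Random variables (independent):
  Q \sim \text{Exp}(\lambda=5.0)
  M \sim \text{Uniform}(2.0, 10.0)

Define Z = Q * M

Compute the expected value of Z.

For independent RVs: E[XY] = E[X]*E[Y]
E[Q] = 0.2
E[M] = 6
E[Z] = 0.2 * 6 = 1.2

1.2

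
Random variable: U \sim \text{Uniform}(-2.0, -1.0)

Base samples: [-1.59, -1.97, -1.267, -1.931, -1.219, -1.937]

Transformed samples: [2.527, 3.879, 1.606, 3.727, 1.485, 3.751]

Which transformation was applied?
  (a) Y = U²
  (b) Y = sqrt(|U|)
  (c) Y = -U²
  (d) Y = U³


Checking option (a) Y = U²:
  U = -1.59 -> Y = 2.527 ✓
  U = -1.97 -> Y = 3.879 ✓
  U = -1.267 -> Y = 1.606 ✓
All samples match this transformation.

(a) U²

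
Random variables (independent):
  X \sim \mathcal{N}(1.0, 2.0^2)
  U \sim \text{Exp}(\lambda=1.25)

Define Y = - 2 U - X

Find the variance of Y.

For independent RVs: Var(aX + bY) = a²Var(X) + b²Var(Y)
Var(X) = 4
Var(U) = 0.64
Var(Y) = (-1)²*4 + (-2)²*0.64
= 1*4 + 4*0.64 = 6.56

6.56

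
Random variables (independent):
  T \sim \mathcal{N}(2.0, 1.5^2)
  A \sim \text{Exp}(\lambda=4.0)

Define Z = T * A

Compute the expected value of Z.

For independent RVs: E[XY] = E[X]*E[Y]
E[T] = 2
E[A] = 0.25
E[Z] = 2 * 0.25 = 0.5

0.5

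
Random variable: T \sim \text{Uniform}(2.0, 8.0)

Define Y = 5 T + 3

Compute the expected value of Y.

For Y = 5T + 3:
E[Y] = 5 * E[T] + 3
E[T] = (2 + 8)/2 = 5
E[Y] = 5 * 5 + 3 = 28

28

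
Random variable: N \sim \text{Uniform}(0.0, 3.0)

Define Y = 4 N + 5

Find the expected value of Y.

For Y = 4N + 5:
E[Y] = 4 * E[N] + 5
E[N] = (0 + 3)/2 = 1.5
E[Y] = 4 * 1.5 + 5 = 11

11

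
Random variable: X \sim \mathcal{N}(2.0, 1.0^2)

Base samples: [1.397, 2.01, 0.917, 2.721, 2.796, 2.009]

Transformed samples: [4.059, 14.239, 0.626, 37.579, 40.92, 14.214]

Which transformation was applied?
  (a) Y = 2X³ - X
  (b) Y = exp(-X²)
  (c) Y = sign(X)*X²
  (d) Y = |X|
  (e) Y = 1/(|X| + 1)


Checking option (a) Y = 2X³ - X:
  X = 1.397 -> Y = 4.059 ✓
  X = 2.01 -> Y = 14.239 ✓
  X = 0.917 -> Y = 0.626 ✓
All samples match this transformation.

(a) 2X³ - X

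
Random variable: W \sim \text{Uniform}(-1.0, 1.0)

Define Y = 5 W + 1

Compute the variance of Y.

For Y = aW + b: Var(Y) = a² * Var(W)
Var(W) = (1 + 1)^2/12 = 0.33333333
Var(Y) = 5² * 0.33333333 = 25 * 0.33333333 = 8.3333333

8.3333333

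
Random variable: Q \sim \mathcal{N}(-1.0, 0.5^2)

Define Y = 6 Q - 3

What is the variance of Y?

For Y = aQ + b: Var(Y) = a² * Var(Q)
Var(Q) = 0.5^2 = 0.25
Var(Y) = 6² * 0.25 = 36 * 0.25 = 9

9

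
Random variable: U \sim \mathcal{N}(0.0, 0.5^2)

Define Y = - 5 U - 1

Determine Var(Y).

For Y = aU + b: Var(Y) = a² * Var(U)
Var(U) = 0.5^2 = 0.25
Var(Y) = (-5)² * 0.25 = 25 * 0.25 = 6.25

6.25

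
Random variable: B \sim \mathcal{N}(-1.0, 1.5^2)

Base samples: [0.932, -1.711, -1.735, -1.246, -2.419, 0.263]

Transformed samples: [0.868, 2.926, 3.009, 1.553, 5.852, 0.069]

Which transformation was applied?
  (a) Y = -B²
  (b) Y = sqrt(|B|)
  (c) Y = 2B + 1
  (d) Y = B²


Checking option (d) Y = B²:
  B = 0.932 -> Y = 0.868 ✓
  B = -1.711 -> Y = 2.926 ✓
  B = -1.735 -> Y = 3.009 ✓
All samples match this transformation.

(d) B²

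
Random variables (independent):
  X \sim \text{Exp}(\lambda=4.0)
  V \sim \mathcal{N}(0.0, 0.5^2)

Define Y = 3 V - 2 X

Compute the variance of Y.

For independent RVs: Var(aX + bY) = a²Var(X) + b²Var(Y)
Var(X) = 0.0625
Var(V) = 0.25
Var(Y) = (-2)²*0.0625 + 3²*0.25
= 4*0.0625 + 9*0.25 = 2.5

2.5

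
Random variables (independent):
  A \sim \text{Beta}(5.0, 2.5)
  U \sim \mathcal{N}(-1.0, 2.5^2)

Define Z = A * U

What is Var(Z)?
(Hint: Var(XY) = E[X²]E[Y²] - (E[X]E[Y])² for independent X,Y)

Var(XY) = E[X²]E[Y²] - (E[X]E[Y])²
E[A] = 0.66666667, Var(A) = 0.026143791
E[U] = -1, Var(U) = 6.25
E[A²] = 0.026143791 + 0.66666667² = 0.47058824
E[U²] = 6.25 + (-1)² = 7.25
Var(Z) = 0.47058824*7.25 - (0.66666667*(-1))²
= 3.4117647 - 0.44444444 = 2.9673203

2.9673203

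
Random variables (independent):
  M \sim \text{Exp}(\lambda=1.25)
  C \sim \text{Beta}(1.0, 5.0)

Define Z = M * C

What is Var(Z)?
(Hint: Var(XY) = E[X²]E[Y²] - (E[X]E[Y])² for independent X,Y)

Var(XY) = E[X²]E[Y²] - (E[X]E[Y])²
E[M] = 0.8, Var(M) = 0.64
E[C] = 0.16666667, Var(C) = 0.01984127
E[M²] = 0.64 + 0.8² = 1.28
E[C²] = 0.01984127 + 0.16666667² = 0.047619048
Var(Z) = 1.28*0.047619048 - (0.8*0.16666667)²
= 0.060952381 - 0.017777778 = 0.043174603

0.043174603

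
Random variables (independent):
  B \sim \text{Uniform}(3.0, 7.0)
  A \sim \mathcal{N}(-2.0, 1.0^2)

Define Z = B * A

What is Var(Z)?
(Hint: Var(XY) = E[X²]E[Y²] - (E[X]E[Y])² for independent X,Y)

Var(XY) = E[X²]E[Y²] - (E[X]E[Y])²
E[B] = 5, Var(B) = 1.3333333
E[A] = -2, Var(A) = 1
E[B²] = 1.3333333 + 5² = 26.333333
E[A²] = 1 + (-2)² = 5
Var(Z) = 26.333333*5 - (5*(-2))²
= 131.66667 - 100 = 31.666667

31.666667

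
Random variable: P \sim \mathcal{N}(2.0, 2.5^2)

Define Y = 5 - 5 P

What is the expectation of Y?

For Y = -5P + 5:
E[Y] = -5 * E[P] + 5
E[P] = 2.0 = 2
E[Y] = -5 * 2 + 5 = -5

-5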